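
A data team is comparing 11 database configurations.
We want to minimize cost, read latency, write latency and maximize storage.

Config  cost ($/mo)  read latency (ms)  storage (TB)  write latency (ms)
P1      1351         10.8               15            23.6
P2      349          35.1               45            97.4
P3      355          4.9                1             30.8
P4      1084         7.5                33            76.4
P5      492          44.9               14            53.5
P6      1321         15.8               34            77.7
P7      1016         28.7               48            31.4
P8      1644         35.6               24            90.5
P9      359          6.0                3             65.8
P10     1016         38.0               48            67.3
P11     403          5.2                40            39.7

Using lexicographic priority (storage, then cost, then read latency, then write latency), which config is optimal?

First maximize storage: best is 48, kept {P7, P10}.
Then minimize cost: best is 1016, kept {P7, P10}.
Then minimize read latency: best is 28.7, kept {P7}.

P7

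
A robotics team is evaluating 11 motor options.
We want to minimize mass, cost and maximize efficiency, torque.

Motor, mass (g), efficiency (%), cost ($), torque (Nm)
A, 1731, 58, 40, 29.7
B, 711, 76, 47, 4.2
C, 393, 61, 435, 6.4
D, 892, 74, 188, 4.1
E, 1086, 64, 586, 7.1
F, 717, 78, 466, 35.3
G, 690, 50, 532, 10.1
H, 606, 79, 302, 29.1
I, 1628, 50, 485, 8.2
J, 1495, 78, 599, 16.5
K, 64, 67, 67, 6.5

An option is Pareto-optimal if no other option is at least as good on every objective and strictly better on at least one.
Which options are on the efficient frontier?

A, B, F, H, K

A: not dominated (best cost).
B: not dominated.
C: dominated by K (mass 64≤393, efficiency 67≥61, cost 67≤435, torque 6.5≥6.4).
D: dominated by B (mass 711≤892, efficiency 76≥74, cost 47≤188, torque 4.2≥4.1).
E: dominated by F (mass 717≤1086, efficiency 78≥64, cost 466≤586, torque 35.3≥7.1).
F: not dominated (best torque).
G: dominated by H (mass 606≤690, efficiency 79≥50, cost 302≤532, torque 29.1≥10.1).
H: not dominated (best efficiency).
I: dominated by F (mass 717≤1628, efficiency 78≥50, cost 466≤485, torque 35.3≥8.2).
J: dominated by F (mass 717≤1495, efficiency 78≥78, cost 466≤599, torque 35.3≥16.5).
K: not dominated (best mass).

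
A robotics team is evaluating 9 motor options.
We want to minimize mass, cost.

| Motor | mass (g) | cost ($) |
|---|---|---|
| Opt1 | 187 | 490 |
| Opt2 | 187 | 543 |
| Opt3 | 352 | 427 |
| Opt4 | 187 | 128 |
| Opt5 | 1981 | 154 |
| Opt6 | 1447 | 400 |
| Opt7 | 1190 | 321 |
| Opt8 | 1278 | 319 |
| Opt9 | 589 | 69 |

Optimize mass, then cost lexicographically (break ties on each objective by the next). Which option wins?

First minimize mass: best is 187, kept {Opt1, Opt2, Opt4}.
Then minimize cost: best is 128, kept {Opt4}.

Opt4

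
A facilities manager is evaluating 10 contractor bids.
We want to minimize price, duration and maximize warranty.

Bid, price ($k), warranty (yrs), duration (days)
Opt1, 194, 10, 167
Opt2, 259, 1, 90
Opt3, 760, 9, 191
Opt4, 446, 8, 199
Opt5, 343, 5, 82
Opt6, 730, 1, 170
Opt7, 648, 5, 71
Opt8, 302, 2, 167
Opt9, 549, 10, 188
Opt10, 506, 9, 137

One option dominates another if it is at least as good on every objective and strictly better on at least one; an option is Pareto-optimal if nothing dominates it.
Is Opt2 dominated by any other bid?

Opt1: worse on duration (167 vs 90).
Opt3: worse on price (760 vs 259).
Opt4: worse on price (446 vs 259).
Opt5: worse on price (343 vs 259).
Opt6: worse on price (730 vs 259).
Opt7: worse on price (648 vs 259).
Opt8: worse on price (302 vs 259).
Opt9: worse on price (549 vs 259).
Opt10: worse on price (506 vs 259).
No option is at least as good as Opt2 on every objective and strictly better on one.

No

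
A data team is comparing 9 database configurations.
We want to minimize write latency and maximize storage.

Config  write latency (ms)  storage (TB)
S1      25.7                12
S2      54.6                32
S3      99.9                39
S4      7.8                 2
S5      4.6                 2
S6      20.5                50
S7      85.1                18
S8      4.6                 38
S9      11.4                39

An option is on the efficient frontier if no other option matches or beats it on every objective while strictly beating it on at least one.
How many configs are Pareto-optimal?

3

S1: dominated by S6 (write latency 20.5≤25.7, storage 50≥12).
S2: dominated by S6 (write latency 20.5≤54.6, storage 50≥32).
S3: dominated by S6 (write latency 20.5≤99.9, storage 50≥39).
S4: dominated by S5 (write latency 4.6≤7.8, storage 2≥2).
S5: dominated by S8 (write latency 4.6≤4.6, storage 38≥2).
S6: not dominated (best storage).
S7: dominated by S2 (write latency 54.6≤85.1, storage 32≥18).
S8: not dominated.
S9: not dominated.
Pareto-optimal: S6, S8, S9 → 3.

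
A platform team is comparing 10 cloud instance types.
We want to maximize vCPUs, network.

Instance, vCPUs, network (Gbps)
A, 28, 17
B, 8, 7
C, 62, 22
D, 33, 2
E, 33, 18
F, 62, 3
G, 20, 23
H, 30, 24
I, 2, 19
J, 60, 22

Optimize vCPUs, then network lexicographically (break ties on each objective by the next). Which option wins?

C

First maximize vCPUs: best is 62, kept {C, F}.
Then maximize network: best is 22, kept {C}.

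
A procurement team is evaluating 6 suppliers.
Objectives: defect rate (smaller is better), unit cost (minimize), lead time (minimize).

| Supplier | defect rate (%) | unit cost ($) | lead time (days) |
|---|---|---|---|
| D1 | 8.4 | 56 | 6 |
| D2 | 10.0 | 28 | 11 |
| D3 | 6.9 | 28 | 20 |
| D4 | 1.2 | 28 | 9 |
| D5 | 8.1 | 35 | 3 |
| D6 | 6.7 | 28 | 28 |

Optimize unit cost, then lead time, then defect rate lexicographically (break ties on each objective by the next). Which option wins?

First minimize unit cost: best is 28, kept {D2, D3, D4, D6}.
Then minimize lead time: best is 9, kept {D4}.

D4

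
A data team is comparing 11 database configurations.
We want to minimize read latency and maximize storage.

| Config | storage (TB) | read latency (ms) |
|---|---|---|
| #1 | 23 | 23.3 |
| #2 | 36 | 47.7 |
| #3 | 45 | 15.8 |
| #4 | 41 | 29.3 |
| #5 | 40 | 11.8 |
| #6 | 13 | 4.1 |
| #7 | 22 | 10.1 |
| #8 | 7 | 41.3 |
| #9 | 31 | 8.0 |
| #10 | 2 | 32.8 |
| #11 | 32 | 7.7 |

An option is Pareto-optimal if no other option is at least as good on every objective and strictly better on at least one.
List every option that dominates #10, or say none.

#1, #3, #4, #5, #6, #7, #9, #11

#1: storage 23≥2, read latency 23.3≤32.8 — dominates #10.
#3: storage 45≥2, read latency 15.8≤32.8 — dominates #10.
#4: storage 41≥2, read latency 29.3≤32.8 — dominates #10.
#5: storage 40≥2, read latency 11.8≤32.8 — dominates #10.
#6: storage 13≥2, read latency 4.1≤32.8 — dominates #10.
#7: storage 22≥2, read latency 10.1≤32.8 — dominates #10.
#9: storage 31≥2, read latency 8.0≤32.8 — dominates #10.
#11: storage 32≥2, read latency 7.7≤32.8 — dominates #10.
Others (#2, #8) are each worse than #10 on at least one objective.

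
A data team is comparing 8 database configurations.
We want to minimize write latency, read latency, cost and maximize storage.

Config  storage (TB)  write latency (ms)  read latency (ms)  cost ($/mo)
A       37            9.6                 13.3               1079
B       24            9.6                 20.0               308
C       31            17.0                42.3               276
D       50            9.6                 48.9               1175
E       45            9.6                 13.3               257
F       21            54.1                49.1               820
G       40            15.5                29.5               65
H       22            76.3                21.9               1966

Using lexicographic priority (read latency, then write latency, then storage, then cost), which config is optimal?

First minimize read latency: best is 13.3, kept {A, E}.
Then minimize write latency: best is 9.6, kept {A, E}.
Then maximize storage: best is 45, kept {E}.

E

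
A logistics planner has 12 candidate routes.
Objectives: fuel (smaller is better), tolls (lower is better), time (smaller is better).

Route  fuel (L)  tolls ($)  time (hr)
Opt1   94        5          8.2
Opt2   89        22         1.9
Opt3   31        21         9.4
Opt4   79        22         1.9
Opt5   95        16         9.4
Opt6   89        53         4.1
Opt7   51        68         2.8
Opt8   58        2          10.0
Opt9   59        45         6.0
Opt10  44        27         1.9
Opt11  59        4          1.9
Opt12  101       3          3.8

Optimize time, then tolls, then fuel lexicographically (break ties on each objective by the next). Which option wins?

First minimize time: best is 1.9, kept {Opt2, Opt4, Opt10, Opt11}.
Then minimize tolls: best is 4, kept {Opt11}.

Opt11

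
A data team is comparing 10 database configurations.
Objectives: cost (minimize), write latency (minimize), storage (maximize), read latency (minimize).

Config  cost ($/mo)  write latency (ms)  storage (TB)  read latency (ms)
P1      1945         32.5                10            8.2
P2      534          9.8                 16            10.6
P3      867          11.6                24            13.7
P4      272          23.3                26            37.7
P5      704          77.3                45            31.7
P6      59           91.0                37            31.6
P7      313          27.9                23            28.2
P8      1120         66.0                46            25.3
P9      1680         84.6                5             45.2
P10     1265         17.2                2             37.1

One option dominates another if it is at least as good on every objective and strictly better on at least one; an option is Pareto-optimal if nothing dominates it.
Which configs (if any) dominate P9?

P2, P3, P4, P5, P7, P8

P2: cost 534≤1680, write latency 9.8≤84.6, storage 16≥5, read latency 10.6≤45.2 — dominates P9.
P3: cost 867≤1680, write latency 11.6≤84.6, storage 24≥5, read latency 13.7≤45.2 — dominates P9.
P4: cost 272≤1680, write latency 23.3≤84.6, storage 26≥5, read latency 37.7≤45.2 — dominates P9.
P5: cost 704≤1680, write latency 77.3≤84.6, storage 45≥5, read latency 31.7≤45.2 — dominates P9.
P7: cost 313≤1680, write latency 27.9≤84.6, storage 23≥5, read latency 28.2≤45.2 — dominates P9.
P8: cost 1120≤1680, write latency 66.0≤84.6, storage 46≥5, read latency 25.3≤45.2 — dominates P9.
Others (P1, P6, P10) are each worse than P9 on at least one objective.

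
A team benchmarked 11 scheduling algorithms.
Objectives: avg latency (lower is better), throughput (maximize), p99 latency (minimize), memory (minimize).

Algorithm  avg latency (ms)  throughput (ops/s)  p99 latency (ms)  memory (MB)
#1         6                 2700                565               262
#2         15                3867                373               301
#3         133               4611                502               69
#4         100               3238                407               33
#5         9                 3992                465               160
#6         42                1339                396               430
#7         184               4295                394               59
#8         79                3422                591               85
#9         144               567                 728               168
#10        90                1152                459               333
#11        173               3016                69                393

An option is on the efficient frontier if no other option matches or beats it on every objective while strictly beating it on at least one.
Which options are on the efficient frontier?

#1, #2, #3, #4, #5, #7, #8, #11

#1: not dominated (best avg latency).
#2: not dominated.
#3: not dominated (best throughput).
#4: not dominated (best memory).
#5: not dominated.
#6: dominated by #2 (avg latency 15≤42, throughput 3867≥1339, p99 latency 373≤396, memory 301≤430).
#7: not dominated.
#8: not dominated.
#9: dominated by #3 (avg latency 133≤144, throughput 4611≥567, p99 latency 502≤728, memory 69≤168).
#10: dominated by #2 (avg latency 15≤90, throughput 3867≥1152, p99 latency 373≤459, memory 301≤333).
#11: not dominated (best p99 latency).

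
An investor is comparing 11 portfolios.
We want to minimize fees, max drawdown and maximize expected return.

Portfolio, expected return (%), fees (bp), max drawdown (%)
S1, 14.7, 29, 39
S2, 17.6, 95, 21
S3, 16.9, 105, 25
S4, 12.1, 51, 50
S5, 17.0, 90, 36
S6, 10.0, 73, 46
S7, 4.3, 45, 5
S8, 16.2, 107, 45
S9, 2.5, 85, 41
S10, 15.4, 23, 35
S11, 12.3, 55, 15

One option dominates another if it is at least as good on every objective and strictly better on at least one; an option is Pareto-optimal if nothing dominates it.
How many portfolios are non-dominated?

5

S1: dominated by S10 (expected return 15.4≥14.7, fees 23≤29, max drawdown 35≤39).
S2: not dominated (best expected return).
S3: dominated by S2 (expected return 17.6≥16.9, fees 95≤105, max drawdown 21≤25).
S4: dominated by S1 (expected return 14.7≥12.1, fees 29≤51, max drawdown 39≤50).
S5: not dominated.
S6: dominated by S1 (expected return 14.7≥10.0, fees 29≤73, max drawdown 39≤46).
S7: not dominated (best max drawdown).
S8: dominated by S2 (expected return 17.6≥16.2, fees 95≤107, max drawdown 21≤45).
S9: dominated by S1 (expected return 14.7≥2.5, fees 29≤85, max drawdown 39≤41).
S10: not dominated (best fees).
S11: not dominated.
Pareto-optimal: S2, S5, S7, S10, S11 → 5.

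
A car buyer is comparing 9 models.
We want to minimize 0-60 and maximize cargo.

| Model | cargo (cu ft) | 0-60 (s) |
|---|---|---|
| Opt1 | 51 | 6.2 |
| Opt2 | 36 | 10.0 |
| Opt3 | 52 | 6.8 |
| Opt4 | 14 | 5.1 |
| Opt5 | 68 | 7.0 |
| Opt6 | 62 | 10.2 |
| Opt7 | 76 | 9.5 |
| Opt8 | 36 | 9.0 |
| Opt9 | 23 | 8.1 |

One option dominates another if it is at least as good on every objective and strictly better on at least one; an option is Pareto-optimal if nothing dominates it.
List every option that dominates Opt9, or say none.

Opt1: cargo 51≥23, 0-60 6.2≤8.1 — dominates Opt9.
Opt3: cargo 52≥23, 0-60 6.8≤8.1 — dominates Opt9.
Opt5: cargo 68≥23, 0-60 7.0≤8.1 — dominates Opt9.
Others (Opt2, Opt4, Opt6, Opt7, Opt8) are each worse than Opt9 on at least one objective.

Opt1, Opt3, Opt5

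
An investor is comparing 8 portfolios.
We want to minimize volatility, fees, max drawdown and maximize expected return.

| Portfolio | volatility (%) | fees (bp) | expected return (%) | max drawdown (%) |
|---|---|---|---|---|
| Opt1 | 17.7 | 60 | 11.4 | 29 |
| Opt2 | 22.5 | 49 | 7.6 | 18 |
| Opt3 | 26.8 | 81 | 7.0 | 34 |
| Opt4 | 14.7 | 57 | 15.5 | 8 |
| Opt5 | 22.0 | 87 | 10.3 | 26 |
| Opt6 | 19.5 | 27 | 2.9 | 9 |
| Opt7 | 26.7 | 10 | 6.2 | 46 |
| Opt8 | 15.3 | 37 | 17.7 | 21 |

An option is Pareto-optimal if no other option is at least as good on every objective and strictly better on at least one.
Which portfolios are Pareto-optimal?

Opt2, Opt4, Opt6, Opt7, Opt8

Opt1: dominated by Opt4 (volatility 14.7≤17.7, fees 57≤60, expected return 15.5≥11.4, max drawdown 8≤29).
Opt2: not dominated.
Opt3: dominated by Opt1 (volatility 17.7≤26.8, fees 60≤81, expected return 11.4≥7.0, max drawdown 29≤34).
Opt4: not dominated (best volatility).
Opt5: dominated by Opt4 (volatility 14.7≤22.0, fees 57≤87, expected return 15.5≥10.3, max drawdown 8≤26).
Opt6: not dominated.
Opt7: not dominated (best fees).
Opt8: not dominated (best expected return).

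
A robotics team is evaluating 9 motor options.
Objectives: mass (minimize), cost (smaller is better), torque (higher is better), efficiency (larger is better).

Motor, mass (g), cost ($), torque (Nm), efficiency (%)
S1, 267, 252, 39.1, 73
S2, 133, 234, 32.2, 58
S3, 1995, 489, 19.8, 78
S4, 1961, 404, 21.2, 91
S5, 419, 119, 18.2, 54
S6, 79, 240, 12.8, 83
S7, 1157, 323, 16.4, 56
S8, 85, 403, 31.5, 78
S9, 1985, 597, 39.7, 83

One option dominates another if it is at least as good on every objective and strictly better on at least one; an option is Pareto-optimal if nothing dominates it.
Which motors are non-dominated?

S1: not dominated.
S2: not dominated.
S3: dominated by S4 (mass 1961≤1995, cost 404≤489, torque 21.2≥19.8, efficiency 91≥78).
S4: not dominated (best efficiency).
S5: not dominated (best cost).
S6: not dominated (best mass).
S7: dominated by S1 (mass 267≤1157, cost 252≤323, torque 39.1≥16.4, efficiency 73≥56).
S8: not dominated.
S9: not dominated (best torque).

S1, S2, S4, S5, S6, S8, S9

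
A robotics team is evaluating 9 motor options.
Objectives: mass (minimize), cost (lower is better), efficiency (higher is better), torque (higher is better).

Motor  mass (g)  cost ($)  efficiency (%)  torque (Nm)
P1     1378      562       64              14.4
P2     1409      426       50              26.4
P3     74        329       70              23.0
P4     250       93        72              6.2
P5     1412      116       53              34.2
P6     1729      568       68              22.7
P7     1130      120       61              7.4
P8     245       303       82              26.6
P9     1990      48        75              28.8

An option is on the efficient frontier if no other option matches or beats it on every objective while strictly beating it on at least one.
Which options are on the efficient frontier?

P3, P4, P5, P7, P8, P9

P1: dominated by P3 (mass 74≤1378, cost 329≤562, efficiency 70≥64, torque 23.0≥14.4).
P2: dominated by P8 (mass 245≤1409, cost 303≤426, efficiency 82≥50, torque 26.6≥26.4).
P3: not dominated (best mass).
P4: not dominated.
P5: not dominated (best torque).
P6: dominated by P3 (mass 74≤1729, cost 329≤568, efficiency 70≥68, torque 23.0≥22.7).
P7: not dominated.
P8: not dominated (best efficiency).
P9: not dominated (best cost).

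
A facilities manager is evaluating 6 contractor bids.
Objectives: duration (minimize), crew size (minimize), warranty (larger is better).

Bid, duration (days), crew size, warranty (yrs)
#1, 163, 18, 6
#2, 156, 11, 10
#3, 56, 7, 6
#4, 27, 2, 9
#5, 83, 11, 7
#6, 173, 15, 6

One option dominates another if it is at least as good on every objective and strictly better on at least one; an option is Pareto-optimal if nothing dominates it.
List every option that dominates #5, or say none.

#4

#4: duration 27≤83, crew size 2≤11, warranty 9≥7 — dominates #5.
Others (#1, #2, #3, #6) are each worse than #5 on at least one objective.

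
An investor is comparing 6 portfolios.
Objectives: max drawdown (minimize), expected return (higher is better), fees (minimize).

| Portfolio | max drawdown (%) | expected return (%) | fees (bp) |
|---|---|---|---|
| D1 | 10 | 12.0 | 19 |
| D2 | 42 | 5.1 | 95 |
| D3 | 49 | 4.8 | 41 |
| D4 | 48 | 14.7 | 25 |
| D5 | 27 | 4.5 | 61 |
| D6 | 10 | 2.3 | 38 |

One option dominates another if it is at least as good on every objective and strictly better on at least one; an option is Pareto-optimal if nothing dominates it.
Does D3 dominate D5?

D3 vs D5: D3 is worse on max drawdown (49 vs 27), so it does not dominate D5.

No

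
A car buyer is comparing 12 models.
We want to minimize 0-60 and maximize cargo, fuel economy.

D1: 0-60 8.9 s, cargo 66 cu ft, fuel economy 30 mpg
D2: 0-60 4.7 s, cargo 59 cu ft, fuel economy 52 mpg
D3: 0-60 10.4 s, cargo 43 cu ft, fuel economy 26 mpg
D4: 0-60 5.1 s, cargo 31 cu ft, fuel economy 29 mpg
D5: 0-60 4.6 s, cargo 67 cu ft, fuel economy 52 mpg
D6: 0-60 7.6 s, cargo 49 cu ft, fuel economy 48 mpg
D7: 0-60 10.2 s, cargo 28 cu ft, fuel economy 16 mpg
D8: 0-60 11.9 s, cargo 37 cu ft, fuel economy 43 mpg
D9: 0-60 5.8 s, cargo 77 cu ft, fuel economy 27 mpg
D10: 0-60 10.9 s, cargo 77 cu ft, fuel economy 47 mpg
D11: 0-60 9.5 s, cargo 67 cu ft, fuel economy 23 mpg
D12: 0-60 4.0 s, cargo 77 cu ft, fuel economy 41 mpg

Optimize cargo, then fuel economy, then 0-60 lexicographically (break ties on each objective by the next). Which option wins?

D10

First maximize cargo: best is 77, kept {D9, D10, D12}.
Then maximize fuel economy: best is 47, kept {D10}.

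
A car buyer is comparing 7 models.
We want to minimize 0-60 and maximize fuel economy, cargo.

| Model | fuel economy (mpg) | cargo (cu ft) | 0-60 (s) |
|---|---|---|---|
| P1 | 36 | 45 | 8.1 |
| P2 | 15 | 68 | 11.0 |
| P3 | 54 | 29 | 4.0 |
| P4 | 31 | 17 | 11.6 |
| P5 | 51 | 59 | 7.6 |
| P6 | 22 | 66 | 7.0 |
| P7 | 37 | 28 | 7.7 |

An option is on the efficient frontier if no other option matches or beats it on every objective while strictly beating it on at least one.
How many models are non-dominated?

P1: dominated by P5 (fuel economy 51≥36, cargo 59≥45, 0-60 7.6≤8.1).
P2: not dominated (best cargo).
P3: not dominated (best fuel economy).
P4: dominated by P1 (fuel economy 36≥31, cargo 45≥17, 0-60 8.1≤11.6).
P5: not dominated.
P6: not dominated.
P7: dominated by P3 (fuel economy 54≥37, cargo 29≥28, 0-60 4.0≤7.7).
Pareto-optimal: P2, P3, P5, P6 → 4.

4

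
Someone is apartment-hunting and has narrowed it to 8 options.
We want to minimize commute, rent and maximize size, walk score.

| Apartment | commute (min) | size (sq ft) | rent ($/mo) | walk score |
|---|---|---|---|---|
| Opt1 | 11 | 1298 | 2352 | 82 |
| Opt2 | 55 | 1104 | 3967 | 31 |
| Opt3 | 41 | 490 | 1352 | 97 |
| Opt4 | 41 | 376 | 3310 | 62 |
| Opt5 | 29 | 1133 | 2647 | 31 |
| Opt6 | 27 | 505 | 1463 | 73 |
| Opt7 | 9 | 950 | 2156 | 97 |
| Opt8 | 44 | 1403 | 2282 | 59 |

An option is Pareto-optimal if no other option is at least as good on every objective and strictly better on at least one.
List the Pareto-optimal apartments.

Opt1: not dominated.
Opt2: dominated by Opt1 (commute 11≤55, size 1298≥1104, rent 2352≤3967, walk score 82≥31).
Opt3: not dominated (best rent).
Opt4: dominated by Opt1 (commute 11≤41, size 1298≥376, rent 2352≤3310, walk score 82≥62).
Opt5: dominated by Opt1 (commute 11≤29, size 1298≥1133, rent 2352≤2647, walk score 82≥31).
Opt6: not dominated.
Opt7: not dominated (best commute).
Opt8: not dominated (best size).

Opt1, Opt3, Opt6, Opt7, Opt8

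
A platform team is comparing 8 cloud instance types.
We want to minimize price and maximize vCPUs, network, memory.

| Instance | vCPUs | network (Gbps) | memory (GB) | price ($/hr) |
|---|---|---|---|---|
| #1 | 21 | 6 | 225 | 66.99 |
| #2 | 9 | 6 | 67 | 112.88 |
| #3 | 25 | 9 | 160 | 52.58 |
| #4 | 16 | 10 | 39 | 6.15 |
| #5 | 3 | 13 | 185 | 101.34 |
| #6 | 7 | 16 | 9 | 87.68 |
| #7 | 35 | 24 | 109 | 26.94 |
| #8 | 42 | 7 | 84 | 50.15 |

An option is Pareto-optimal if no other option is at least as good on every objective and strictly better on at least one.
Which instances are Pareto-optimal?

#1, #3, #4, #5, #7, #8

#1: not dominated (best memory).
#2: dominated by #1 (vCPUs 21≥9, network 6≥6, memory 225≥67, price 66.99≤112.88).
#3: not dominated.
#4: not dominated (best price).
#5: not dominated.
#6: dominated by #7 (vCPUs 35≥7, network 24≥16, memory 109≥9, price 26.94≤87.68).
#7: not dominated (best network).
#8: not dominated (best vCPUs).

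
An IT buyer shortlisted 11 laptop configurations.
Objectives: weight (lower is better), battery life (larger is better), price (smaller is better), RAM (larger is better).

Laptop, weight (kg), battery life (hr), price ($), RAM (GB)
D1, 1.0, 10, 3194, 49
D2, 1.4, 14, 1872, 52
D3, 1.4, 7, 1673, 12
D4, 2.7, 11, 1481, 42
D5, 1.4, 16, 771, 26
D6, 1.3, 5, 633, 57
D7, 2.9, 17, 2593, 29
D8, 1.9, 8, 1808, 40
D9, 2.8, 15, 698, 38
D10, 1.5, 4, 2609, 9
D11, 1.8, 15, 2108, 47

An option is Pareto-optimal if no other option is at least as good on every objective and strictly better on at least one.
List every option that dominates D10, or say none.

D2, D3, D5, D6

D2: weight 1.4≤1.5, battery life 14≥4, price 1872≤2609, RAM 52≥9 — dominates D10.
D3: weight 1.4≤1.5, battery life 7≥4, price 1673≤2609, RAM 12≥9 — dominates D10.
D5: weight 1.4≤1.5, battery life 16≥4, price 771≤2609, RAM 26≥9 — dominates D10.
D6: weight 1.3≤1.5, battery life 5≥4, price 633≤2609, RAM 57≥9 — dominates D10.
Others (D1, D4, D7, D8, D9, D11) are each worse than D10 on at least one objective.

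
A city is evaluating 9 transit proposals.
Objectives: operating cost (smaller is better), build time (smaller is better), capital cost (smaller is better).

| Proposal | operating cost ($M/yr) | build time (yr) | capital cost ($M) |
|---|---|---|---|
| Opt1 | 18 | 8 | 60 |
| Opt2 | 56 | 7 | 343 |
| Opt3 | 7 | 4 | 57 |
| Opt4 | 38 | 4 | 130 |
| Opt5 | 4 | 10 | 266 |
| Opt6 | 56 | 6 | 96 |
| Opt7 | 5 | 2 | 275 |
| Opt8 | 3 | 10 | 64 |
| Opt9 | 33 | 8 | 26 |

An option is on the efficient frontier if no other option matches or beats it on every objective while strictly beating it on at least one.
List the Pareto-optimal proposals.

Opt3, Opt7, Opt8, Opt9

Opt1: dominated by Opt3 (operating cost 7≤18, build time 4≤8, capital cost 57≤60).
Opt2: dominated by Opt3 (operating cost 7≤56, build time 4≤7, capital cost 57≤343).
Opt3: not dominated.
Opt4: dominated by Opt3 (operating cost 7≤38, build time 4≤4, capital cost 57≤130).
Opt5: dominated by Opt8 (operating cost 3≤4, build time 10≤10, capital cost 64≤266).
Opt6: dominated by Opt3 (operating cost 7≤56, build time 4≤6, capital cost 57≤96).
Opt7: not dominated (best build time).
Opt8: not dominated (best operating cost).
Opt9: not dominated (best capital cost).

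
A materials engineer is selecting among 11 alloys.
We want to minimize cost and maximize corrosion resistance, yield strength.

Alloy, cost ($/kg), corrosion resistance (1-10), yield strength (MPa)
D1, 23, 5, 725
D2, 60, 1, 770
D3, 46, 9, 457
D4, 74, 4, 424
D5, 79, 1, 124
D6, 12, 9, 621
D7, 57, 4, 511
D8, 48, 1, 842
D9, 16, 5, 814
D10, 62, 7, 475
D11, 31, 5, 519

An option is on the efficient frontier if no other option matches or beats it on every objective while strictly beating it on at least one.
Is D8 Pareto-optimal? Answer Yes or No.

D1: worse on yield strength (725 vs 842).
D2: worse on cost (60 vs 48).
D3: worse on yield strength (457 vs 842).
D4: worse on cost (74 vs 48).
D5: worse on cost (79 vs 48).
D6: worse on yield strength (621 vs 842).
D7: worse on cost (57 vs 48).
D9: worse on yield strength (814 vs 842).
D10: worse on cost (62 vs 48).
D11: worse on yield strength (519 vs 842).
No option is at least as good as D8 on every objective and strictly better on one.

Yes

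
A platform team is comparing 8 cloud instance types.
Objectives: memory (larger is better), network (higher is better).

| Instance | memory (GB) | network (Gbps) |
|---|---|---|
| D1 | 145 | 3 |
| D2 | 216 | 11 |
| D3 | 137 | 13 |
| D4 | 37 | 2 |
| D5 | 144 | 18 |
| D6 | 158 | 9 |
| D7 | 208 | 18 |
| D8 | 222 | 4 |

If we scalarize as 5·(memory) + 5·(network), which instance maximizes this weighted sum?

D2

D1: 5·145 + 5·3 = 740
D2: 5·216 + 5·11 = 1135
D3: 5·137 + 5·13 = 750
D4: 5·37 + 5·2 = 195
D5: 5·144 + 5·18 = 810
D6: 5·158 + 5·9 = 835
D7: 5·208 + 5·18 = 1130
D8: 5·222 + 5·4 = 1130
Highest: D2 at 1135.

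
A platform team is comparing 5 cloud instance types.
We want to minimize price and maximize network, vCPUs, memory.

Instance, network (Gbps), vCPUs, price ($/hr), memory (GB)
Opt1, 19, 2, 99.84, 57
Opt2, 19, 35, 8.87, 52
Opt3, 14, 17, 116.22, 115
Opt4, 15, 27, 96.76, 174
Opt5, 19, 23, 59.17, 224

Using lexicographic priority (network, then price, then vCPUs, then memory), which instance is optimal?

Opt2

First maximize network: best is 19, kept {Opt1, Opt2, Opt5}.
Then minimize price: best is 8.87, kept {Opt2}.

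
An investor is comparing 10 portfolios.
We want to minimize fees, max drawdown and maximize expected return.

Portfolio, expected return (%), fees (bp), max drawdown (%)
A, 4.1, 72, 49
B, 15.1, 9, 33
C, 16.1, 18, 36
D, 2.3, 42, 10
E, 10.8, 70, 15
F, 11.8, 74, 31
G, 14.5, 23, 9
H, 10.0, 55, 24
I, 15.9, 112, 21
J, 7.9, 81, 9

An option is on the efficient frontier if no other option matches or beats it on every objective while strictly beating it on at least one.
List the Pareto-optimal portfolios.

B, C, G, I

A: dominated by B (expected return 15.1≥4.1, fees 9≤72, max drawdown 33≤49).
B: not dominated (best fees).
C: not dominated (best expected return).
D: dominated by G (expected return 14.5≥2.3, fees 23≤42, max drawdown 9≤10).
E: dominated by G (expected return 14.5≥10.8, fees 23≤70, max drawdown 9≤15).
F: dominated by G (expected return 14.5≥11.8, fees 23≤74, max drawdown 9≤31).
G: not dominated.
H: dominated by G (expected return 14.5≥10.0, fees 23≤55, max drawdown 9≤24).
I: not dominated.
J: dominated by G (expected return 14.5≥7.9, fees 23≤81, max drawdown 9≤9).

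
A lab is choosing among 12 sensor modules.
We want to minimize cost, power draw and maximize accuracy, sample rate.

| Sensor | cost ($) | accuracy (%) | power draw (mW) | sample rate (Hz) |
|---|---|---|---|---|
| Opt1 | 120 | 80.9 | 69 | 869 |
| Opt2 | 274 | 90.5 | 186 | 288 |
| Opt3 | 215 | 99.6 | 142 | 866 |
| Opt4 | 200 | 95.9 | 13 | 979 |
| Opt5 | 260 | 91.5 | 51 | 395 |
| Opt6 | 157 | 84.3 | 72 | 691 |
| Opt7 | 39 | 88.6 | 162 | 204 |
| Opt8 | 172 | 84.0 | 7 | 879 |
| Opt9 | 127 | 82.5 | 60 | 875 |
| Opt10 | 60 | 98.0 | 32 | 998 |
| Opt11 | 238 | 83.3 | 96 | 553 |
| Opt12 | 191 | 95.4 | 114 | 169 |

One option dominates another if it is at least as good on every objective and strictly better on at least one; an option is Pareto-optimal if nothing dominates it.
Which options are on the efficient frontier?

Opt1: dominated by Opt10 (cost 60≤120, accuracy 98.0≥80.9, power draw 32≤69, sample rate 998≥869).
Opt2: dominated by Opt3 (cost 215≤274, accuracy 99.6≥90.5, power draw 142≤186, sample rate 866≥288).
Opt3: not dominated (best accuracy).
Opt4: not dominated.
Opt5: dominated by Opt4 (cost 200≤260, accuracy 95.9≥91.5, power draw 13≤51, sample rate 979≥395).
Opt6: dominated by Opt10 (cost 60≤157, accuracy 98.0≥84.3, power draw 32≤72, sample rate 998≥691).
Opt7: not dominated (best cost).
Opt8: not dominated (best power draw).
Opt9: dominated by Opt10 (cost 60≤127, accuracy 98.0≥82.5, power draw 32≤60, sample rate 998≥875).
Opt10: not dominated (best sample rate).
Opt11: dominated by Opt4 (cost 200≤238, accuracy 95.9≥83.3, power draw 13≤96, sample rate 979≥553).
Opt12: dominated by Opt10 (cost 60≤191, accuracy 98.0≥95.4, power draw 32≤114, sample rate 998≥169).

Opt3, Opt4, Opt7, Opt8, Opt10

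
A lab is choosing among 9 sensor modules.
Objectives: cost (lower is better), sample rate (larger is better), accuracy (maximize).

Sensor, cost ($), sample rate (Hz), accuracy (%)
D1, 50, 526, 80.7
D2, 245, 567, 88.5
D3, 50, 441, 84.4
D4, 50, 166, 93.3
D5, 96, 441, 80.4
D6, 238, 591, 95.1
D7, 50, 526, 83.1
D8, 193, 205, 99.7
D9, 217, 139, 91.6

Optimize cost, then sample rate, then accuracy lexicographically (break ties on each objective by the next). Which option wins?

D7

First minimize cost: best is 50, kept {D1, D3, D4, D7}.
Then maximize sample rate: best is 526, kept {D1, D7}.
Then maximize accuracy: best is 83.1, kept {D7}.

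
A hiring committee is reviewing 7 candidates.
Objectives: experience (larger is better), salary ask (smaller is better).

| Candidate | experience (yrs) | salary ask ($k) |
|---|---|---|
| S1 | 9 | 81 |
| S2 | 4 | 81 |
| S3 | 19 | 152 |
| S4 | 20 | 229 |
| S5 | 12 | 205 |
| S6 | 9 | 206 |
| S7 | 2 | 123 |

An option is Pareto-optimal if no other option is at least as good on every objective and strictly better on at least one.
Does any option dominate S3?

No

S1: worse on experience (9 vs 19).
S2: worse on experience (4 vs 19).
S4: worse on salary ask (229 vs 152).
S5: worse on experience (12 vs 19).
S6: worse on experience (9 vs 19).
S7: worse on experience (2 vs 19).
No option is at least as good as S3 on every objective and strictly better on one.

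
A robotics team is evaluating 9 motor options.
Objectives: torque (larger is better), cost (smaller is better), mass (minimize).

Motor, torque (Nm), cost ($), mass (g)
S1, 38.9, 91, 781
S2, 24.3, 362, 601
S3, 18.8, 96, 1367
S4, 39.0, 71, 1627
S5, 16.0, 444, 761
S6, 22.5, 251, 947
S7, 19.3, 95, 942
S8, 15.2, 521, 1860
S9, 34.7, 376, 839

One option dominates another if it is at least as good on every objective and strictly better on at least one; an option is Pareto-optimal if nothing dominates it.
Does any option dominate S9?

Yes

S1 vs S9: torque 38.9≥34.7, cost 91≤376, mass 781≤839 — S1 is at least as good on every objective and strictly better on at least one, so S1 dominates S9.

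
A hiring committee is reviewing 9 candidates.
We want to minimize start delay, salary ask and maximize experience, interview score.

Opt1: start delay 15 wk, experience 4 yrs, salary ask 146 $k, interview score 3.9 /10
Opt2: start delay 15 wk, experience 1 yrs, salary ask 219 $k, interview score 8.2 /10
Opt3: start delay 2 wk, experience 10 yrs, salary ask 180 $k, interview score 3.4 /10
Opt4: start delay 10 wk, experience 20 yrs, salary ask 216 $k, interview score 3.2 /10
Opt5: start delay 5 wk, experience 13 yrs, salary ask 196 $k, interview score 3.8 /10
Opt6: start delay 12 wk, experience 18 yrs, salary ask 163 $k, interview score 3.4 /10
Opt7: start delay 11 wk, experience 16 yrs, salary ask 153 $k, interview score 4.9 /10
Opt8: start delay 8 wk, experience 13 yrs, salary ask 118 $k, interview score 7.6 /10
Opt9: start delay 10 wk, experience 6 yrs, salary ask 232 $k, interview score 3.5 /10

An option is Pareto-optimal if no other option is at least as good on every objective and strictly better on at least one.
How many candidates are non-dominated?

Opt1: dominated by Opt8 (start delay 8≤15, experience 13≥4, salary ask 118≤146, interview score 7.6≥3.9).
Opt2: not dominated (best interview score).
Opt3: not dominated (best start delay).
Opt4: not dominated (best experience).
Opt5: not dominated.
Opt6: not dominated.
Opt7: not dominated.
Opt8: not dominated (best salary ask).
Opt9: dominated by Opt5 (start delay 5≤10, experience 13≥6, salary ask 196≤232, interview score 3.8≥3.5).
Pareto-optimal: Opt2, Opt3, Opt4, Opt5, Opt6, Opt7, Opt8 → 7.

7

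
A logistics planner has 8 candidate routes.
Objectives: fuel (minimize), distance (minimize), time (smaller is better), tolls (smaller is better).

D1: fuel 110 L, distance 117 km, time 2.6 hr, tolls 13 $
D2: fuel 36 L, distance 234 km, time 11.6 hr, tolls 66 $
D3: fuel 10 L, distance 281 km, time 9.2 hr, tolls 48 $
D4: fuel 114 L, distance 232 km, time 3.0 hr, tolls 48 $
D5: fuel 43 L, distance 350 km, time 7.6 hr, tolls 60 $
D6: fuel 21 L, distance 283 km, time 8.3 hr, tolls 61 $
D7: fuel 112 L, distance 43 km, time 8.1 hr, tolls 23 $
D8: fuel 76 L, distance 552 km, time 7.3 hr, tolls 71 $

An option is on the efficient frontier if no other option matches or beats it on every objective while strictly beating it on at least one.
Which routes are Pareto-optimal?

D1: not dominated (best time).
D2: not dominated.
D3: not dominated (best fuel).
D4: dominated by D1 (fuel 110≤114, distance 117≤232, time 2.6≤3.0, tolls 13≤48).
D5: not dominated.
D6: not dominated.
D7: not dominated (best distance).
D8: not dominated.

D1, D2, D3, D5, D6, D7, D8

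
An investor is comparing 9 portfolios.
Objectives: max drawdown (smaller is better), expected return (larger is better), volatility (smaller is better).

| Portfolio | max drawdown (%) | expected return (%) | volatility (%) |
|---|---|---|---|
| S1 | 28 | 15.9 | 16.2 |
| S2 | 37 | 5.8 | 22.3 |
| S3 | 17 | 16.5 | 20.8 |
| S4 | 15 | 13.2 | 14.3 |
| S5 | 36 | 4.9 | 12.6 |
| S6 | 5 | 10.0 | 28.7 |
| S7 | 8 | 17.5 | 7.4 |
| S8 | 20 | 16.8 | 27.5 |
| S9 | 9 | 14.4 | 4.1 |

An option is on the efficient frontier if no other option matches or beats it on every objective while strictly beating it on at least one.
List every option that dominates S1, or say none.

S7: max drawdown 8≤28, expected return 17.5≥15.9, volatility 7.4≤16.2 — dominates S1.
Others (S2, S3, S4, S5, S6, S8, S9) are each worse than S1 on at least one objective.

S7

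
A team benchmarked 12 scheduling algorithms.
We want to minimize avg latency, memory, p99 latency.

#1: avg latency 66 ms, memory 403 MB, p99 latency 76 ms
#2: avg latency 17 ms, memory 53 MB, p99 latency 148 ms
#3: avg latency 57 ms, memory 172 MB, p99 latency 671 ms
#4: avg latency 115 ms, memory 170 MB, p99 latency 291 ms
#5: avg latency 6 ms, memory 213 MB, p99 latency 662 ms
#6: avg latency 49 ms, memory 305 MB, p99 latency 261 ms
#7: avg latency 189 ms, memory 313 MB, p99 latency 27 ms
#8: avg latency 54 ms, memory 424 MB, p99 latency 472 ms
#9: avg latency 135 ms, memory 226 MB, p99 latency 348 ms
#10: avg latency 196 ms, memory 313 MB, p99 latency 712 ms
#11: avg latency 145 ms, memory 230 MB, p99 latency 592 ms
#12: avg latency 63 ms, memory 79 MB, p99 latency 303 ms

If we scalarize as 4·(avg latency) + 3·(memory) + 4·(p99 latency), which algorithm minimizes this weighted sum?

#1: 4·66 + 3·403 + 4·76 = 1777
#2: 4·17 + 3·53 + 4·148 = 819
#3: 4·57 + 3·172 + 4·671 = 3428
#4: 4·115 + 3·170 + 4·291 = 2134
#5: 4·6 + 3·213 + 4·662 = 3311
#6: 4·49 + 3·305 + 4·261 = 2155
#7: 4·189 + 3·313 + 4·27 = 1803
#8: 4·54 + 3·424 + 4·472 = 3376
#9: 4·135 + 3·226 + 4·348 = 2610
#10: 4·196 + 3·313 + 4·712 = 4571
#11: 4·145 + 3·230 + 4·592 = 3638
#12: 4·63 + 3·79 + 4·303 = 1701
Lowest: #2 at 819.

#2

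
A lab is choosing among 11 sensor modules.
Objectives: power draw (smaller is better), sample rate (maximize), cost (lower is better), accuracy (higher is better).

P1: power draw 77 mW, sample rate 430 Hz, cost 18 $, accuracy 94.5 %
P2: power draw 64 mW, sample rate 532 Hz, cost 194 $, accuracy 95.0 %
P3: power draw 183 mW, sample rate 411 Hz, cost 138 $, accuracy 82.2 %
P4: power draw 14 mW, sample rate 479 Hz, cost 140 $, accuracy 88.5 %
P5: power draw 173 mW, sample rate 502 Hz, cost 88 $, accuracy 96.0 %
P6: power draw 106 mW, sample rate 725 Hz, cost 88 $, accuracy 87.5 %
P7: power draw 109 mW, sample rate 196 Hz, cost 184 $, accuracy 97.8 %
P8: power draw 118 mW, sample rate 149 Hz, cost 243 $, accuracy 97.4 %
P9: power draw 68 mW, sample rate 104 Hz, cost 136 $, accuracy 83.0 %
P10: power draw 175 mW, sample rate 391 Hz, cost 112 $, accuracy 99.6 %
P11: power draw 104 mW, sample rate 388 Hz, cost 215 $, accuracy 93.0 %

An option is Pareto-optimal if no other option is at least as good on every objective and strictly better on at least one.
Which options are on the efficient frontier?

P1: not dominated (best cost).
P2: not dominated.
P3: dominated by P1 (power draw 77≤183, sample rate 430≥411, cost 18≤138, accuracy 94.5≥82.2).
P4: not dominated (best power draw).
P5: not dominated.
P6: not dominated (best sample rate).
P7: not dominated.
P8: dominated by P7 (power draw 109≤118, sample rate 196≥149, cost 184≤243, accuracy 97.8≥97.4).
P9: not dominated.
P10: not dominated (best accuracy).
P11: dominated by P1 (power draw 77≤104, sample rate 430≥388, cost 18≤215, accuracy 94.5≥93.0).

P1, P2, P4, P5, P6, P7, P9, P10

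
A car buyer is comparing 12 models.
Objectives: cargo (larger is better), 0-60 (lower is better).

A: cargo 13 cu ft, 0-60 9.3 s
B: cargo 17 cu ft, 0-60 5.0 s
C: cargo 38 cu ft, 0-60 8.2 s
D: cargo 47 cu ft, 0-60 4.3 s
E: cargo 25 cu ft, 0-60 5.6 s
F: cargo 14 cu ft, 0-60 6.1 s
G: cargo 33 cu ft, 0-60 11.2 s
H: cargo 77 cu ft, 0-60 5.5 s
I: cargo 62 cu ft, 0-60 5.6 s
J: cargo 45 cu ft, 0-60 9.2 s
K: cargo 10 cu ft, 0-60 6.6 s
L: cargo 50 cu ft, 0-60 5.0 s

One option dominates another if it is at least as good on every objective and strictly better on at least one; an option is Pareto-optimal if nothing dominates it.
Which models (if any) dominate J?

D, H, I, L

D: cargo 47≥45, 0-60 4.3≤9.2 — dominates J.
H: cargo 77≥45, 0-60 5.5≤9.2 — dominates J.
I: cargo 62≥45, 0-60 5.6≤9.2 — dominates J.
L: cargo 50≥45, 0-60 5.0≤9.2 — dominates J.
Others (A, B, C, E, F, G, K) are each worse than J on at least one objective.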